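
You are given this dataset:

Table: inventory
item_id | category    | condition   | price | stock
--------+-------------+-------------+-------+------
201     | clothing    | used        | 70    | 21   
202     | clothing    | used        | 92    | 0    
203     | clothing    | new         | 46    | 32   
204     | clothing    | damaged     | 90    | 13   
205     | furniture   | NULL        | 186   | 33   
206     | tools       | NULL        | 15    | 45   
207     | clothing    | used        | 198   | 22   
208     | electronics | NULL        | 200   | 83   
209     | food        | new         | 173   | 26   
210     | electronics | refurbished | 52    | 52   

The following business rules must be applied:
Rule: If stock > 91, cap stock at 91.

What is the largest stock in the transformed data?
83

Step 1: Original maximum stock = 83
Step 2: Check cap of 91 against maximum
Step 3: No records exceed the cap (max 83 <= cap 91), so no capping applies
Step 4: Maximum after transformation = 83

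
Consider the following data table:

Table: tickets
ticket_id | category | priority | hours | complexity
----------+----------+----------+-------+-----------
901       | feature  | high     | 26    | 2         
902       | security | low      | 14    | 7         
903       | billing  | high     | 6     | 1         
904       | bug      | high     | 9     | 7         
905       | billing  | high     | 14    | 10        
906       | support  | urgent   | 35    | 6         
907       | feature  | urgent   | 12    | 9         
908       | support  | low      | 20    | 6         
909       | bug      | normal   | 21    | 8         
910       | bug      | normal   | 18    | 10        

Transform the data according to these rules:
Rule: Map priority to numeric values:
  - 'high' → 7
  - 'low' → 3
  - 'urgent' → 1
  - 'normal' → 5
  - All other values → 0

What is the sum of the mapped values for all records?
46

Step 1: Apply mapping to each record
Step 2: Count by status:
  'high': 4 records × 7 = 28
  'low': 2 records × 3 = 6
  'urgent': 2 records × 1 = 2
  'normal': 2 records × 5 = 10
Step 3: Sum all mapped values = 46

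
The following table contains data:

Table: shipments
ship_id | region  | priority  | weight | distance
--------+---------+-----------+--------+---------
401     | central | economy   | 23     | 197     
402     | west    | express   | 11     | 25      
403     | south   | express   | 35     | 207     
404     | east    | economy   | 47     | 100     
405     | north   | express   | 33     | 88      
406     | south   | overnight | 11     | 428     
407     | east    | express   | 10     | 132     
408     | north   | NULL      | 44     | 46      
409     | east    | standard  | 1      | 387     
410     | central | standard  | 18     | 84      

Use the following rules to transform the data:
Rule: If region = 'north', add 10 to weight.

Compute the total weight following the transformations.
253

Step 1: Count records where region = 'north': 2
Step 2: Total bonus added: 2 × 10 = 20
Step 3: Original sum of weight: 233
Step 4: Final sum = 233 + 20 = 253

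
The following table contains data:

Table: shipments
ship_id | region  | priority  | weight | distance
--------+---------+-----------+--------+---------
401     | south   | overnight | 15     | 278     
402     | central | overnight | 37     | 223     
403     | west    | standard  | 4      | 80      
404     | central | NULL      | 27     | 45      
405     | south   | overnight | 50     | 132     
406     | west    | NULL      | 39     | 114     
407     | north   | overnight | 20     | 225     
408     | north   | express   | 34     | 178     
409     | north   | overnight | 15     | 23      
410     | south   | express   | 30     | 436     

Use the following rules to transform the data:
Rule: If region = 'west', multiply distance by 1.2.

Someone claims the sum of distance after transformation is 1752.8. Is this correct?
No, the correct result is 1772.8.

Step 1: Calculate the correct sum after transformation
Step 2: Apply multiplier 1.2 to records where region = 'west'
Step 3: Correct result = 1772.8
Step 4: Claimed result = 1752.8
Step 5: 1772.8 ≠ 1752.8
Conclusion: The claimed result is incorrect. The correct answer is 1772.8.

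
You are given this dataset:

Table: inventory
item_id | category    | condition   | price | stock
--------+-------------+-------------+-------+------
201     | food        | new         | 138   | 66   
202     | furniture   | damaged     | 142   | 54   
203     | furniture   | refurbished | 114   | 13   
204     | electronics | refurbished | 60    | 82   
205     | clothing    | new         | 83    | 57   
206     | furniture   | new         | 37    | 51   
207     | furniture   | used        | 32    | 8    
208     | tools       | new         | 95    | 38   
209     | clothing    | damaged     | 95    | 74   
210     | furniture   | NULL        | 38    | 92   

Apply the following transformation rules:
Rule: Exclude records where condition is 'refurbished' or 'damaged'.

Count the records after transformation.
6

Step 1: Count records to exclude
  - 2 (refurbished) + 2 (damaged) = 4 records
Step 2: Total records: 10
Step 3: Remaining = 10 - 4 = 6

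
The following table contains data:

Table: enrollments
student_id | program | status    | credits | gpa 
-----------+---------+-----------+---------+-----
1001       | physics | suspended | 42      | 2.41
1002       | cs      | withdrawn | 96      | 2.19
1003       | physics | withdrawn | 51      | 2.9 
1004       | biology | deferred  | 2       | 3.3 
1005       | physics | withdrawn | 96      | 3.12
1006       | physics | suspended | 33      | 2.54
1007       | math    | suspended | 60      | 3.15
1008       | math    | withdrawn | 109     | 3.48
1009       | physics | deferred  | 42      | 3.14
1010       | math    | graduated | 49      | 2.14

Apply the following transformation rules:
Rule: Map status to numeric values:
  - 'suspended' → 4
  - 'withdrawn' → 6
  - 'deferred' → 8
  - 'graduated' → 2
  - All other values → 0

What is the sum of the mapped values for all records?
54

Step 1: Apply mapping to each record
Step 2: Count by status:
  'suspended': 3 records × 4 = 12
  'withdrawn': 4 records × 6 = 24
  'deferred': 2 records × 8 = 16
  'graduated': 1 records × 2 = 2
Step 3: Sum all mapped values = 54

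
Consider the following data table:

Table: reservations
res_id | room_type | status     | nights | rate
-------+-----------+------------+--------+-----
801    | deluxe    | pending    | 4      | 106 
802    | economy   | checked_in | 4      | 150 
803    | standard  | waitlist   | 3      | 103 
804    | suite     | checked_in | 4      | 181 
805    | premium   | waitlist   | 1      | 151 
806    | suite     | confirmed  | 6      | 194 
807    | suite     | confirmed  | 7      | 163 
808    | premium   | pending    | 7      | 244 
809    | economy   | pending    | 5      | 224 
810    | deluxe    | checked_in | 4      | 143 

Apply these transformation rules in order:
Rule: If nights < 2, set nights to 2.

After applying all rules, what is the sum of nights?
46

Step 1: 1 records have nights < 2
Step 2: These records originally summed to 1
Step 3: After setting to minimum: 1 × 2 = 2
Step 4: Unaffected records sum: 44
Step 5: Final sum = 2 + 44 = 46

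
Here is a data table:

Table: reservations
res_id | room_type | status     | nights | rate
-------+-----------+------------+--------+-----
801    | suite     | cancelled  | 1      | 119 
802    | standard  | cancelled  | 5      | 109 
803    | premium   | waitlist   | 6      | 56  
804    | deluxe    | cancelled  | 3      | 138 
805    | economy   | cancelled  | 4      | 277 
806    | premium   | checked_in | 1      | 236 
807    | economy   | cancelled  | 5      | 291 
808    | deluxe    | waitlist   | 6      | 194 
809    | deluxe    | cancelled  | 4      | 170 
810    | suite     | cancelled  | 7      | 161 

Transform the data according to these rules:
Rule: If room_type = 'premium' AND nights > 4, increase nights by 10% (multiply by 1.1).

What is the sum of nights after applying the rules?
42.6

Step 1: Find records where room_type = 'premium' AND nights > 4
Step 2: 1 records match, summing to 6
Step 3: After multiplier: 6 × 1.1 = 6.6
Step 4: Unaffected records sum: 36
Step 5: Final sum = 6.6 + 36 = 42.6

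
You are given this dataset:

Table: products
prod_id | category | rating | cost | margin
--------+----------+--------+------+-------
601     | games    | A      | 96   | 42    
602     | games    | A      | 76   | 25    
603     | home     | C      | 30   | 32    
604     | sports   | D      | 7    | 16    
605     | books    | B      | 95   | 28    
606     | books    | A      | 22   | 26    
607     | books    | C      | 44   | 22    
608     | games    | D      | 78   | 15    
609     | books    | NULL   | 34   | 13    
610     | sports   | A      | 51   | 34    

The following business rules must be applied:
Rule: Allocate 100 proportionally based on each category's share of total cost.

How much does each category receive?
books: 36.59, games: 46.9, home: 5.63, sports: 10.88

Step 1: Calculate total cost = 533
Step 2: Calculate each category's proportion:
  books: 195/533 = 36.59% → 36.59
  games: 250/533 = 46.90% → 46.9
  home: 30/533 = 5.63% → 5.63
  sports: 58/533 = 10.88% → 10.88
Step 3: Verify: sum of allocations ≈ 100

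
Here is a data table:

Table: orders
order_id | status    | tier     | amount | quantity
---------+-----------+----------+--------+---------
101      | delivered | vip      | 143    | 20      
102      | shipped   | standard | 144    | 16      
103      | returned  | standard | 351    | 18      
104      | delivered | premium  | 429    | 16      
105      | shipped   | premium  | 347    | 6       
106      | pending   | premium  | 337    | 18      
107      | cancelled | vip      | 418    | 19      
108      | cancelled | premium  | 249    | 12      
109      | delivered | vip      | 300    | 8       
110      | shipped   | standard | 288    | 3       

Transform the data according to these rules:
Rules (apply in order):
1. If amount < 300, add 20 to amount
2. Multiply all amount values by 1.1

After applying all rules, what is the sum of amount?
3394.6

Step 1: Apply Rule 1 - Add 20 to records with amount < 300
  - 4 records affected: 824 + (4 × 20) = 904
  - Unaffected records: 2182
  - Sum after Rule 1: 3086
Step 2: Apply Rule 2 - Multiply all by 1.1
  - 3086 × 1.1 = 3394.6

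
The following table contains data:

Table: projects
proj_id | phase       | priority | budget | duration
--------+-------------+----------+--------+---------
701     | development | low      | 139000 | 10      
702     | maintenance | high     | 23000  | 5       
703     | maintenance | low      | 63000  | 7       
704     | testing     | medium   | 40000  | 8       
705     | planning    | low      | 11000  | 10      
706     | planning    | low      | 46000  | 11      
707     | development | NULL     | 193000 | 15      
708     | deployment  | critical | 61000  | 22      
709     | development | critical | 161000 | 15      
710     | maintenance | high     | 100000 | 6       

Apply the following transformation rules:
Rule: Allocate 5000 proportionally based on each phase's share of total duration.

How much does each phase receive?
deployment: 1009.17, development: 1834.86, maintenance: 825.69, planning: 963.3, testing: 366.97

Step 1: Calculate total duration = 109
Step 2: Calculate each phase's proportion:
  deployment: 22/109 = 20.18% → 1009.17
  development: 40/109 = 36.70% → 1834.86
  maintenance: 18/109 = 16.51% → 825.69
  planning: 21/109 = 19.27% → 963.3
  testing: 8/109 = 7.34% → 366.97
Step 3: Verify: sum of allocations ≈ 5000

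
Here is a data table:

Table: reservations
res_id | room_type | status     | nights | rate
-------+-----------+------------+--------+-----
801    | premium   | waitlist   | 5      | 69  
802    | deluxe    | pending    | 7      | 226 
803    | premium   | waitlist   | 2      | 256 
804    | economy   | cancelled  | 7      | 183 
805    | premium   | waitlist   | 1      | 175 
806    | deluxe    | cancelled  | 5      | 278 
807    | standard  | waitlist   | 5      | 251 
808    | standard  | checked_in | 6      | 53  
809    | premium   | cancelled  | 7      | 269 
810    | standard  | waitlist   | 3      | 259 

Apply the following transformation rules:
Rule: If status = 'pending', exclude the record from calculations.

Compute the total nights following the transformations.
41

Step 1: Identify records where status = 'pending'
Step 2: The excluded records sum to 7
Step 3: Original total nights = 48
Step 4: Remaining total = 48 - 7 = 41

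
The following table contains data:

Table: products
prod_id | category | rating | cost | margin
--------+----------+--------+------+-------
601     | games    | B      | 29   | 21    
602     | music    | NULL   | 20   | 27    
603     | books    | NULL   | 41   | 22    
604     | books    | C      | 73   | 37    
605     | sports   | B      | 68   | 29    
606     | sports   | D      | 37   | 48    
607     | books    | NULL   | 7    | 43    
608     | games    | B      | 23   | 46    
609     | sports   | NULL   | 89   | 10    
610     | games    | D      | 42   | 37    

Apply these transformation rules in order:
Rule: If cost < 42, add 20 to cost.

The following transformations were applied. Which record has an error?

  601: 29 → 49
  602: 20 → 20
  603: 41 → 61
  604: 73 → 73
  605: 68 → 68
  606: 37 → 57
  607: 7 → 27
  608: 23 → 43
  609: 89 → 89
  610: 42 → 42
Record 602 has an error. The correct transformed value should be 40, not 20.

Step 1: Check each record against the rule
Step 2: Record 602 has cost = 20
Step 3: Since 20 < 42, the bonus should have been applied
Step 4: Correct value = 40, but claimed value = 20
Conclusion: Record 602 has the error.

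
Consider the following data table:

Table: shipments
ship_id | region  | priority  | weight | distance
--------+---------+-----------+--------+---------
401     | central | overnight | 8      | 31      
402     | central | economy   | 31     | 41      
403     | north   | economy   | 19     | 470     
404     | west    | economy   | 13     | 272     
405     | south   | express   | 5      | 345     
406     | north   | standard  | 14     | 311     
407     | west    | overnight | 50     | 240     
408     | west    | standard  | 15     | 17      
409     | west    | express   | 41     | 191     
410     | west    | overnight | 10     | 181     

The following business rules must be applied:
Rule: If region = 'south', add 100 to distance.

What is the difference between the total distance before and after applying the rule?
100

Step 1: Original sum of distance = 2099
Step 2: 1 records have region = 'south'
Step 3: Each affected record changes by 100
Step 4: Total change = 1 × 100 = 100
Step 5: New sum = 2099 + 100 = 2199
Step 6: Difference = |2199 - 2099| = 100
        (Sum increased by 100)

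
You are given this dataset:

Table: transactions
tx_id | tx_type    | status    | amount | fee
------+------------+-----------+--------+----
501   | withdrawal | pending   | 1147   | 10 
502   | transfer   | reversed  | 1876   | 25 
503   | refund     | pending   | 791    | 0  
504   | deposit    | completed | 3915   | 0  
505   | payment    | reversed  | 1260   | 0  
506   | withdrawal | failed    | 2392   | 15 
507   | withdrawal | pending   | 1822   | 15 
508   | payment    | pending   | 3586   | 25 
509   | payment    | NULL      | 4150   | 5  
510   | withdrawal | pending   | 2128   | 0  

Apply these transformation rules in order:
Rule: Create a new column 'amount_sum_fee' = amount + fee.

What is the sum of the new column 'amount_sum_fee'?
23162

Step 1: For each record, compute amount + fee
Example calculations:
  1147 + 10 = 1157
  1876 + 25 = 1901
  791 + 0 = 791
  ...
Step 2: Sum all derived values
Step 3: Total = 23162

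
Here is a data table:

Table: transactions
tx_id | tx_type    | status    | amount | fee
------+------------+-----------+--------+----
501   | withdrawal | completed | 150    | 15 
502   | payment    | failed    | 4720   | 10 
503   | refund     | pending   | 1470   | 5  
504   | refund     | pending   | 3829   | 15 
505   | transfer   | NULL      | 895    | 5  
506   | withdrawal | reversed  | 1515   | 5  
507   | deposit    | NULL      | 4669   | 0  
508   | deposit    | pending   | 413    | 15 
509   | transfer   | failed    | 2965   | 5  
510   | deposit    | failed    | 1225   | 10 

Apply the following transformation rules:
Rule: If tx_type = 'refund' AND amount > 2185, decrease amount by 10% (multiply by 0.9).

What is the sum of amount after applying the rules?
21468.1

Step 1: Find records where tx_type = 'refund' AND amount > 2185
Step 2: 1 records match, summing to 3829
Step 3: After multiplier: 3829 × 0.9 = 3446.1
Step 4: Unaffected records sum: 18022
Step 5: Final sum = 3446.1 + 18022 = 21468.1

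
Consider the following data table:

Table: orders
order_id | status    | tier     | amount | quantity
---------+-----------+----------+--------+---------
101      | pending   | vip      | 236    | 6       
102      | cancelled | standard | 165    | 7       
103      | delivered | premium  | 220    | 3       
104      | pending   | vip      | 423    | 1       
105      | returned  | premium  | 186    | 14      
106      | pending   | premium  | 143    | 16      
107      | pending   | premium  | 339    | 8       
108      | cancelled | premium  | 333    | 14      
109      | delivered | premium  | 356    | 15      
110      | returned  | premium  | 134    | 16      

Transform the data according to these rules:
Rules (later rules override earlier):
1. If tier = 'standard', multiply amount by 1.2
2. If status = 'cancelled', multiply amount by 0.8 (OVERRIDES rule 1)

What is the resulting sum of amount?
2435.4

Step 1: Rule 2 takes priority for records with status = 'cancelled'
  - 2 records: 498 × 0.8 = 398.4
Step 2: Rule 1 applies to remaining records with tier = 'standard'
  - 0 records: 0 × 1.2 = 0.0
Step 3: Other records unchanged: 2037
Step 4: Final sum = 398.4 + 0.0 + 2037 = 2435.4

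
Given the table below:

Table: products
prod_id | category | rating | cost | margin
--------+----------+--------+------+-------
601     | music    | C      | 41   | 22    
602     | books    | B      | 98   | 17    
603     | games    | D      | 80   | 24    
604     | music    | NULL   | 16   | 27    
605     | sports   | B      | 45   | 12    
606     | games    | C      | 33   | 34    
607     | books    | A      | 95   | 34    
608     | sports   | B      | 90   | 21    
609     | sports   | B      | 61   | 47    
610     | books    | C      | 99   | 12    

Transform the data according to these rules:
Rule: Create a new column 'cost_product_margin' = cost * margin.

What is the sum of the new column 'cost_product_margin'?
15757

Step 1: For each record, compute cost * margin
Example calculations:
  41 * 22 = 902
  98 * 17 = 1666
  80 * 24 = 1920
  ...
Step 2: Sum all derived values
Step 3: Total = 15757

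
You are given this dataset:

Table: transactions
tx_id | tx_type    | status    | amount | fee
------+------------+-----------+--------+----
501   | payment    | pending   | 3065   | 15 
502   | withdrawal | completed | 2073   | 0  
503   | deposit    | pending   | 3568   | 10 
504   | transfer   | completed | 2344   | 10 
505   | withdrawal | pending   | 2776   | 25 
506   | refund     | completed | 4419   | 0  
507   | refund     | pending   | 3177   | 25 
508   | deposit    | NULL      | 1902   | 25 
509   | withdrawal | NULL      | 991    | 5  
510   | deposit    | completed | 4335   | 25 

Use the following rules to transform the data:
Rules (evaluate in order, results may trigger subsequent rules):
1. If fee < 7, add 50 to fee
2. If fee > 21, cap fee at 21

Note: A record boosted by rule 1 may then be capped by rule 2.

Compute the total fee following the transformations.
182

Step 1: Apply rule 1 to records with fee < 7
  - 3 records get bonus of 50
  - Of these, 3 records then exceed 21 and get capped
Step 2: Apply rule 2 to records with fee > 21
  - 4 records (original) are capped
Step 3: Calculate final sum = 182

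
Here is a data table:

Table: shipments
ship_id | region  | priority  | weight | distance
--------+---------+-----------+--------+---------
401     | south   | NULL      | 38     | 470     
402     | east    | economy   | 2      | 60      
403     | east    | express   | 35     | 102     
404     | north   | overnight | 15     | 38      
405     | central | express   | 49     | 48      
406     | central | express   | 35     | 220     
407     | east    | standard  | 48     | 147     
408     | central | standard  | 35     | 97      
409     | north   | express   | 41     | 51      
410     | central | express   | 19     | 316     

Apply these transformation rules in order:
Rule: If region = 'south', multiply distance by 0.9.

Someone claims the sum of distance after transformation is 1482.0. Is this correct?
No, the correct result is 1502.0.

Step 1: Calculate the correct sum after transformation
Step 2: Apply multiplier 0.9 to records where region = 'south'
Step 3: Correct result = 1502.0
Step 4: Claimed result = 1482.0
Step 5: 1502.0 ≠ 1482.0
Conclusion: The claimed result is incorrect. The correct answer is 1502.0.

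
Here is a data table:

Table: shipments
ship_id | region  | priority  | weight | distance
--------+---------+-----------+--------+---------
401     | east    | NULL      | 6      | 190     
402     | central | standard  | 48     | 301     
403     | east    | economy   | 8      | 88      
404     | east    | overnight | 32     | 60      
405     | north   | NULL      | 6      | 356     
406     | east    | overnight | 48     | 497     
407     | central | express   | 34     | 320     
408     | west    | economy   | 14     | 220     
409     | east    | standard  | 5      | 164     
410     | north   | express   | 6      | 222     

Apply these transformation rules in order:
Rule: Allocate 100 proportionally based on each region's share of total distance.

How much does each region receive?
central: 25.68, east: 41.32, north: 23.9, west: 9.1

Step 1: Calculate total distance = 2418
Step 2: Calculate each region's proportion:
  central: 621/2418 = 25.68% → 25.68
  east: 999/2418 = 41.32% → 41.32
  north: 578/2418 = 23.90% → 23.9
  west: 220/2418 = 9.10% → 9.1
Step 3: Verify: sum of allocations ≈ 100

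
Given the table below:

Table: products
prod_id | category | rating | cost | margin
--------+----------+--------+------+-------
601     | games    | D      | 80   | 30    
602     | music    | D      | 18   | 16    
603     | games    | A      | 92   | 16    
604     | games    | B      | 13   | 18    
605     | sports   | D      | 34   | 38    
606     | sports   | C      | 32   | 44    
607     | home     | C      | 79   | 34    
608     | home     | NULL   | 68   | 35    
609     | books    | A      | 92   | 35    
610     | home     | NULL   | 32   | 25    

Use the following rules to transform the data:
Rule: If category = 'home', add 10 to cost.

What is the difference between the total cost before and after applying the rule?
30

Step 1: Original sum of cost = 540
Step 2: 3 records have category = 'home'
Step 3: Each affected record changes by 10
Step 4: Total change = 3 × 10 = 30
Step 5: New sum = 540 + 30 = 570
Step 6: Difference = |570 - 540| = 30
        (Sum increased by 30)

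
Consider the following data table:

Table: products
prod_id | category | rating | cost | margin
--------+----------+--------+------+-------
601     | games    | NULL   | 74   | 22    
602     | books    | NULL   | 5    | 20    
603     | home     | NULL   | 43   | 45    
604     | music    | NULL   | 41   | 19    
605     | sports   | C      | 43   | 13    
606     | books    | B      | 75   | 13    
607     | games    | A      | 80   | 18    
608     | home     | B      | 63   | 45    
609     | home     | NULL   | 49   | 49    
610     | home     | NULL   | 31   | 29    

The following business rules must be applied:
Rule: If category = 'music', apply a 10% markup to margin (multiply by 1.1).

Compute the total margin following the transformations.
274.9

Step 1: Records with category = 'music' have total margin = 19
Step 2: Apply multiplier: 19 × 1.1 = 20.9
Step 3: Other records total: 254
Step 4: Final sum = 20.9 + 254 = 274.9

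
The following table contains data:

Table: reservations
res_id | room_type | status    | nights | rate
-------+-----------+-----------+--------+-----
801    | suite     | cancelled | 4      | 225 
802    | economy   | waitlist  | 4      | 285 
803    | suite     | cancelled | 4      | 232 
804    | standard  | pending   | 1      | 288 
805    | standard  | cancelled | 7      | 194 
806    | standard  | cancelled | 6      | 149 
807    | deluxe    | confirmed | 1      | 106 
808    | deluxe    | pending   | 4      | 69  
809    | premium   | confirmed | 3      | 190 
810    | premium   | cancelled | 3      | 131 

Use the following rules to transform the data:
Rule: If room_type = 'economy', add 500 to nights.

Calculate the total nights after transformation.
537

Step 1: Count records where room_type = 'economy': 1
Step 2: Total bonus added: 1 × 500 = 500
Step 3: Original sum of nights: 37
Step 4: Final sum = 37 + 500 = 537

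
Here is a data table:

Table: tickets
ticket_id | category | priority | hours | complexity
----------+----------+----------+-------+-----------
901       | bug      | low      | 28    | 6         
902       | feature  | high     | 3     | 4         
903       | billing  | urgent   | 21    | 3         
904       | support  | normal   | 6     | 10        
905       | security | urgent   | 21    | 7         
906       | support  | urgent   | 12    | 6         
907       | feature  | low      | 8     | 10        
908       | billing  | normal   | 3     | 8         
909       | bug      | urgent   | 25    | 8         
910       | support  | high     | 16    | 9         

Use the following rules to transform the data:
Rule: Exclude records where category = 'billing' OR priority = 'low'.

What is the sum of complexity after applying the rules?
44

Step 1: Find records where category = 'billing' OR priority = 'low'
Step 2: 4 records match, summing to 27
Step 3: Original sum: 71
Step 4: Remaining sum = 71 - 27 = 44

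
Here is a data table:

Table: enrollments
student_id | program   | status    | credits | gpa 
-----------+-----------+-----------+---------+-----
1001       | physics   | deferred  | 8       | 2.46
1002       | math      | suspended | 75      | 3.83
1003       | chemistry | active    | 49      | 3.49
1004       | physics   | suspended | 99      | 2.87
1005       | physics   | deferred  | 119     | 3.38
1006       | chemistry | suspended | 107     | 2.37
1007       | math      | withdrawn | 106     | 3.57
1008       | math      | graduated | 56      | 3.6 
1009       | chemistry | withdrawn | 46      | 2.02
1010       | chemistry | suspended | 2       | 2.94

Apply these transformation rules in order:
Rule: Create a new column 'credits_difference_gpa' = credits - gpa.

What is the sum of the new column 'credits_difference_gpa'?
636.47

Step 1: For each record, compute credits - gpa
Example calculations:
  8 - 2.46 = 5.54
  75 - 3.83 = 71.17
  49 - 3.49 = 45.51
  ...
Step 2: Sum all derived values
Step 3: Total = 636.47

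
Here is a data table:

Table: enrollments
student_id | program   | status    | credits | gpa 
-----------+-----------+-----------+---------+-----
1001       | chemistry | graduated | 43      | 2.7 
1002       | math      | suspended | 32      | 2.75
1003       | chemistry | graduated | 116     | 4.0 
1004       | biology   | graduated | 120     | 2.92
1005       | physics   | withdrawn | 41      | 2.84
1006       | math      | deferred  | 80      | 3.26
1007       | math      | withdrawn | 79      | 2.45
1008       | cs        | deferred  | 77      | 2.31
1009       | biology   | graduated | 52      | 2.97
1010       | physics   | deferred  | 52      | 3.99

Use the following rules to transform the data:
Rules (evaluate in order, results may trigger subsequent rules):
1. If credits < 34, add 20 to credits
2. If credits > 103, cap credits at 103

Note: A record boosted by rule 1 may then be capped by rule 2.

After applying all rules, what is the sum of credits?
682

Step 1: Apply rule 1 to records with credits < 34
  - 1 records get bonus of 20
  - Of these, 0 records then exceed 103 and get capped
Step 2: Apply rule 2 to records with credits > 103
  - 2 records (original) are capped
Step 3: Calculate final sum = 682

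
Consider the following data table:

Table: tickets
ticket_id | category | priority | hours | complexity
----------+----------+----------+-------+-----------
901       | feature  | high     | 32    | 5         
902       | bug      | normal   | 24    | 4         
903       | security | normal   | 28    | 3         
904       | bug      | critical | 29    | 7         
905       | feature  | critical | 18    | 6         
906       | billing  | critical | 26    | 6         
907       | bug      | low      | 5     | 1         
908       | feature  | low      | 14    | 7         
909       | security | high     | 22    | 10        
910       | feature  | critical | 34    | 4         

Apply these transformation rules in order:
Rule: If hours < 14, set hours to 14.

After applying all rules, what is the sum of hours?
241

Step 1: 1 records have hours < 14
Step 2: These records originally summed to 5
Step 3: After setting to minimum: 1 × 14 = 14
Step 4: Unaffected records sum: 227
Step 5: Final sum = 14 + 227 = 241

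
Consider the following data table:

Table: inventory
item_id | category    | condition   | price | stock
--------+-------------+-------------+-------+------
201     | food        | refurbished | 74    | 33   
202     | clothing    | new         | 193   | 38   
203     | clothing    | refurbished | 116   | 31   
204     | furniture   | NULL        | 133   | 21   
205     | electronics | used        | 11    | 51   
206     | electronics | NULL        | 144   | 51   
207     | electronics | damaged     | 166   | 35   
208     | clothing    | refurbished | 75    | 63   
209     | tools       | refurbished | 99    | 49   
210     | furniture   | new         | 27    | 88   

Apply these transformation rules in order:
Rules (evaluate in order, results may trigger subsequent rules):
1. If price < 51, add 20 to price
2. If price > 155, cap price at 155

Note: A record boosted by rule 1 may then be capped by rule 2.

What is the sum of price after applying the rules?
1029

Step 1: Apply rule 1 to records with price < 51
  - 2 records get bonus of 20
  - Of these, 0 records then exceed 155 and get capped
Step 2: Apply rule 2 to records with price > 155
  - 2 records (original) are capped
Step 3: Calculate final sum = 1029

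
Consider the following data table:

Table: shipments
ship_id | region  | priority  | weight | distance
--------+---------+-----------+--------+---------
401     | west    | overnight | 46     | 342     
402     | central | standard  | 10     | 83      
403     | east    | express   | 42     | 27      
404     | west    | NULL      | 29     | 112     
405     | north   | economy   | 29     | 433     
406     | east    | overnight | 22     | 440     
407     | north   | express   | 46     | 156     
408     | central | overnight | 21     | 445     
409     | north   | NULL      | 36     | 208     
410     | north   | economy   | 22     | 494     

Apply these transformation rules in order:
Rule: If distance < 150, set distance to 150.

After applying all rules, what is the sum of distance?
2968

Step 1: 3 records have distance < 150
Step 2: These records originally summed to 222
Step 3: After setting to minimum: 3 × 150 = 450
Step 4: Unaffected records sum: 2518
Step 5: Final sum = 450 + 2518 = 2968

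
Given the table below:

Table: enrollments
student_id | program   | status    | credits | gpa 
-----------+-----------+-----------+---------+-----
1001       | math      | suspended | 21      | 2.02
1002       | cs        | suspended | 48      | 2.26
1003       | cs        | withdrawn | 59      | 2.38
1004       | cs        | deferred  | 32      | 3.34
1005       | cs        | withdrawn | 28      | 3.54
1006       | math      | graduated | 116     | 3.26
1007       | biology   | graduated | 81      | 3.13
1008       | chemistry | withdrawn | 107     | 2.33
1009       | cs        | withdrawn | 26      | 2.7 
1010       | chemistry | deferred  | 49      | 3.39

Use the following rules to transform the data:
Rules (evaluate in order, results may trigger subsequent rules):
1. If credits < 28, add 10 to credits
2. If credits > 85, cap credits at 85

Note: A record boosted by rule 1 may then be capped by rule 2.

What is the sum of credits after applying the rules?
534

Step 1: Apply rule 1 to records with credits < 28
  - 2 records get bonus of 10
  - Of these, 0 records then exceed 85 and get capped
Step 2: Apply rule 2 to records with credits > 85
  - 2 records (original) are capped
Step 3: Calculate final sum = 534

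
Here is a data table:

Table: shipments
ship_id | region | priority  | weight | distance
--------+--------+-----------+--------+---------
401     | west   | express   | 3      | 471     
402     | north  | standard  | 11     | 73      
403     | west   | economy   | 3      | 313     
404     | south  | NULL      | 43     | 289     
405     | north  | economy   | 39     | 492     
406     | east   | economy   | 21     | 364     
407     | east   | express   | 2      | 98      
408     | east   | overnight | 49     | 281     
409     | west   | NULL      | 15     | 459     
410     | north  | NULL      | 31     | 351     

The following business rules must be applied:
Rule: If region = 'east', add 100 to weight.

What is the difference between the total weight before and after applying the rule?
300

Step 1: Original sum of weight = 217
Step 2: 3 records have region = 'east'
Step 3: Each affected record changes by 100
Step 4: Total change = 3 × 100 = 300
Step 5: New sum = 217 + 300 = 517
Step 6: Difference = |517 - 217| = 300
        (Sum increased by 300)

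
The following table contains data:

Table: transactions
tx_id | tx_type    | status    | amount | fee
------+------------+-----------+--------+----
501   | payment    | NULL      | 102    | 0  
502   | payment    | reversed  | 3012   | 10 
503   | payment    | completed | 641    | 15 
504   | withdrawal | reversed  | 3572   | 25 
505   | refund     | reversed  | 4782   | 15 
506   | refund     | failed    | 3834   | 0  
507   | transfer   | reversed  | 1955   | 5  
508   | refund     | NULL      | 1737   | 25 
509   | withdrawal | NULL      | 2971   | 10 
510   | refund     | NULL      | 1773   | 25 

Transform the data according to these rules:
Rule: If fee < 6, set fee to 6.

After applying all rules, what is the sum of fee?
143

Step 1: 3 records have fee < 6
Step 2: These records originally summed to 5
Step 3: After setting to minimum: 3 × 6 = 18
Step 4: Unaffected records sum: 125
Step 5: Final sum = 18 + 125 = 143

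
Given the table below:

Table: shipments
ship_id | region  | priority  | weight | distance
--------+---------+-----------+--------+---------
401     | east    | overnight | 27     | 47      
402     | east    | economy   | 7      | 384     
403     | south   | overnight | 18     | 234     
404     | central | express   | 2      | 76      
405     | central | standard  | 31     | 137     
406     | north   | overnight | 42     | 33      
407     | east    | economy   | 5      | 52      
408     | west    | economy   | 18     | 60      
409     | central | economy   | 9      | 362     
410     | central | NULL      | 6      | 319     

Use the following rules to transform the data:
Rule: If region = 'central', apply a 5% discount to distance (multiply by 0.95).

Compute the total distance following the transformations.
1659.3

Step 1: Records with region = 'central' have total distance = 894
Step 2: Apply multiplier: 894 × 0.95 = 849.3
Step 3: Other records total: 810
Step 4: Final sum = 849.3 + 810 = 1659.3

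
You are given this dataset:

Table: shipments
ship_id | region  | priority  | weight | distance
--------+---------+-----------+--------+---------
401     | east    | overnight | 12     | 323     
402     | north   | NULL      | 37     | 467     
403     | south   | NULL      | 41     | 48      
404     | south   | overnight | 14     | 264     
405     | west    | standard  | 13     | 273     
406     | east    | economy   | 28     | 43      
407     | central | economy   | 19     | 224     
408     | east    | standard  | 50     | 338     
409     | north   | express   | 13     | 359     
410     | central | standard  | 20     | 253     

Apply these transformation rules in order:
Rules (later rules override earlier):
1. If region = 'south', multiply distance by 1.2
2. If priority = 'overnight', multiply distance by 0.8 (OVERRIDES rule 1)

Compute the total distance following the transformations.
2484.2

Step 1: Rule 2 takes priority for records with priority = 'overnight'
  - 2 records: 587 × 0.8 = 469.6
Step 2: Rule 1 applies to remaining records with region = 'south'
  - 1 records: 48 × 1.2 = 57.6
Step 3: Other records unchanged: 1957
Step 4: Final sum = 469.6 + 57.6 + 1957 = 2484.2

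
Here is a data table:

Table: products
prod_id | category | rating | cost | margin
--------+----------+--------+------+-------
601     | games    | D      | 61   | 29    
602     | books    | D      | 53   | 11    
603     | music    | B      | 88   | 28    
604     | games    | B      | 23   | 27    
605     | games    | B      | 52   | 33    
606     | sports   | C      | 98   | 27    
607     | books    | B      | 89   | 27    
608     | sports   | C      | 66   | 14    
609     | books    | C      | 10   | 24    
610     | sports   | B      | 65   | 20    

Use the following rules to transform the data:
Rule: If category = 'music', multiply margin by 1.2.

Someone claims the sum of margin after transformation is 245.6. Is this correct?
Yes, the result is correct.

Step 1: Calculate the correct sum after transformation
Step 2: Apply multiplier 1.2 to records where category = 'music'
Step 3: Correct result = 245.6
Step 4: Claimed result = 245.6
Step 5: 245.6 = 245.6 ✓
Conclusion: The claimed result is correct.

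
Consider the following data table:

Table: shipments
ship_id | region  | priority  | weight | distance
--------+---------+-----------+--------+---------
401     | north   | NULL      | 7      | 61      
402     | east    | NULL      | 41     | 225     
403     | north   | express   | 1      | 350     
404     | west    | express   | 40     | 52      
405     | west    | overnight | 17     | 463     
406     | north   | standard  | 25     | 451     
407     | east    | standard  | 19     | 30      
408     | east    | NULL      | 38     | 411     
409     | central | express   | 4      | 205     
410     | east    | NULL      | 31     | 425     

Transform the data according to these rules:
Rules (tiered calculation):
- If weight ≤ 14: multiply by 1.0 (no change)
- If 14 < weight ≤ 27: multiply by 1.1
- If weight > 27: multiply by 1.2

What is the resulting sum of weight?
259.1

Step 1: Tier 1 (weight ≤ 14): 3 records, sum = 12 × 1.0 = 12.0
Step 2: Tier 2 (14 < weight ≤ 27): 3 records, sum = 61 × 1.1 = 67.1
Step 3: Tier 3 (weight > 27): 4 records, sum = 150 × 1.2 = 180.0
Step 4: Final sum = 12.0 + 67.1 + 180.0 = 259.1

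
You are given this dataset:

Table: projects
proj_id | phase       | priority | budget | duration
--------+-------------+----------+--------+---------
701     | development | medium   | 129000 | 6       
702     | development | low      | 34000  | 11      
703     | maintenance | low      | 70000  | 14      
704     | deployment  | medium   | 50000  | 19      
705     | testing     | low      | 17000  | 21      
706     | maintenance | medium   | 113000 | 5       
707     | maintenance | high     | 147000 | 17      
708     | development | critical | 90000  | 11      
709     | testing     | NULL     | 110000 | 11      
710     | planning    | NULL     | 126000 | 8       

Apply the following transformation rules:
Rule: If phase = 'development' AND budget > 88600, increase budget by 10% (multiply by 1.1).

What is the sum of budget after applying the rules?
907900.0

Step 1: Find records where phase = 'development' AND budget > 88600
Step 2: 2 records match, summing to 219000
Step 3: After multiplier: 219000 × 1.1 = 240900.0
Step 4: Unaffected records sum: 667000
Step 5: Final sum = 240900.0 + 667000 = 907900.0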